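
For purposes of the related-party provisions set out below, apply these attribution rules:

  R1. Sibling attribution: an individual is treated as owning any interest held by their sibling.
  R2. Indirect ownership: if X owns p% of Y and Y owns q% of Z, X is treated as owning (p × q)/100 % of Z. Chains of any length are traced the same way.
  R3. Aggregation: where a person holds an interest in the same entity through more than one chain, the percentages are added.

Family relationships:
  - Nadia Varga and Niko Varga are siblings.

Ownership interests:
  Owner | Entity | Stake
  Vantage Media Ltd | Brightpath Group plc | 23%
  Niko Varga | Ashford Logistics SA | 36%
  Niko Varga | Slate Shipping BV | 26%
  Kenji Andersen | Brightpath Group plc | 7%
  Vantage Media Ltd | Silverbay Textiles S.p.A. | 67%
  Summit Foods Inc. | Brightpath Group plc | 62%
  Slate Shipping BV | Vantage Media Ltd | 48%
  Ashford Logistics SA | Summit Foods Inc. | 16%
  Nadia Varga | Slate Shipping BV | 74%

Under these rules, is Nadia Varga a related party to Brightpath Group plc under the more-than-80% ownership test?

No

By sibling attribution (R1), Nadia Varga is treated as also owning Niko Varga's interest in Slate Shipping BV, giving 74% + 26% = 100%.
By sibling attribution (R1), Nadia Varga is treated as owning Niko Varga's 36% interest in Ashford Logistics SA.
Chain via Slate Shipping BV → Vantage Media Ltd (R2): 100% × 48% × 23% = 11.04% of Brightpath Group plc.
Chain via Ashford Logistics SA → Summit Foods Inc. (R2): 36% × 16% × 62% = 3.5712% of Brightpath Group plc.
Aggregating (R3): 11.04% + 3.5712% = 14.6112%.
14.6112% does not exceed the 80% threshold, so Nadia is not a related party to Brightpath Group plc.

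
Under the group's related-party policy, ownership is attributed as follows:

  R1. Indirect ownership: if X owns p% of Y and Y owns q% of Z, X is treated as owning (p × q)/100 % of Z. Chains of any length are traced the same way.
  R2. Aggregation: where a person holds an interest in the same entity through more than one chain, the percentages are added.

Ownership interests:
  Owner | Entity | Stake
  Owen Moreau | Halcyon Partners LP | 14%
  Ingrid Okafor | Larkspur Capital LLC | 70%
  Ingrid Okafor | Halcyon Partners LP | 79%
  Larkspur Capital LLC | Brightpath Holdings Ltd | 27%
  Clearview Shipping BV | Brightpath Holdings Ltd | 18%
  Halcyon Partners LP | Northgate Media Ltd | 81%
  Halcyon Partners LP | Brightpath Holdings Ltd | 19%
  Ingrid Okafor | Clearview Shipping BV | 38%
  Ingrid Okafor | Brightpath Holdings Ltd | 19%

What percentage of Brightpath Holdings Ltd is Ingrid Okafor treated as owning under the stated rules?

59.75%

Chain via Clearview Shipping BV (R1): 38% × 18% = 6.84% of Brightpath Holdings Ltd.
Chain via Larkspur Capital LLC (R1): 70% × 27% = 18.9% of Brightpath Holdings Ltd.
Chain via Halcyon Partners LP (R1): 79% × 19% = 15.01% of Brightpath Holdings Ltd.
Direct interest in Brightpath Holdings Ltd: 19%.
Aggregating (R2): 6.84% + 18.9% + 15.01% + 19% = 59.75%.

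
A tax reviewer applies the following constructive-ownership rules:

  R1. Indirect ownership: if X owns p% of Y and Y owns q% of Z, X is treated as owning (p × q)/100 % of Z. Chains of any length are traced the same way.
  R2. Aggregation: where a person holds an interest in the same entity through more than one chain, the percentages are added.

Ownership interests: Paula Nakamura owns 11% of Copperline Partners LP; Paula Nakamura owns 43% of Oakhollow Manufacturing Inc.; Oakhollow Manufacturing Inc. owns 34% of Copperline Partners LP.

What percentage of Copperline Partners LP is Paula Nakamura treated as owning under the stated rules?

25.62%

Chain via Oakhollow Manufacturing Inc. (R1): 43% × 34% = 14.62% of Copperline Partners LP.
Direct interest in Copperline Partners LP: 11%.
Aggregating (R2): 14.62% + 11% = 25.62%.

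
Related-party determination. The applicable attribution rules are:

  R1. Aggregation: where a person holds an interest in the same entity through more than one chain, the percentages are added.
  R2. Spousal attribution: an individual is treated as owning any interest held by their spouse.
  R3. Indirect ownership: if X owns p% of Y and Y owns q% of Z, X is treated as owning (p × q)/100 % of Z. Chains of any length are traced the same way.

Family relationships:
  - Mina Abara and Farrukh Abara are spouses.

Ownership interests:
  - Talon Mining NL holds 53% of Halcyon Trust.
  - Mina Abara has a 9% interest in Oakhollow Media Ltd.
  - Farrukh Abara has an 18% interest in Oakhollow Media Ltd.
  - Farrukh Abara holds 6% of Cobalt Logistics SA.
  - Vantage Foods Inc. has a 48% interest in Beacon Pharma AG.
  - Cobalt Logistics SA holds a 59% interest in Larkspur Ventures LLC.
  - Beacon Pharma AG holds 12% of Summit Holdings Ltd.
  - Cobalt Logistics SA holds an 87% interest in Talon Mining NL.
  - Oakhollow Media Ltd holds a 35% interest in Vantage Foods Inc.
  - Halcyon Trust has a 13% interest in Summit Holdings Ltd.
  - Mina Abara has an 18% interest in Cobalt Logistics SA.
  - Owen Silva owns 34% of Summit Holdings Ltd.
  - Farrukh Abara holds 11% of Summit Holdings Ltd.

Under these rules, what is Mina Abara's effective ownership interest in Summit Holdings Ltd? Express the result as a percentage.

By spousal attribution (R2), Mina Abara is treated as also owning Farrukh Abara's interest in Oakhollow Media Ltd, giving 9% + 18% = 27%.
By spousal attribution (R2), Mina Abara is treated as also owning Farrukh Abara's interest in Cobalt Logistics SA, giving 18% + 6% = 24%.
By spousal attribution (R2), Mina Abara is treated as owning Farrukh Abara's 11% interest in Summit Holdings Ltd.
Chain via Oakhollow Media Ltd → Vantage Foods Inc. → Beacon Pharma AG (R3): 27% × 35% × 48% × 12% = 0.54432% of Summit Holdings Ltd.
Chain via Cobalt Logistics SA → Talon Mining NL → Halcyon Trust (R3): 24% × 87% × 53% × 13% = 1.438632% of Summit Holdings Ltd.
Direct interest in Summit Holdings Ltd: 11%.
Aggregating (R1): 0.54432% + 1.438632% + 11% = 12.982952%.

12.982952%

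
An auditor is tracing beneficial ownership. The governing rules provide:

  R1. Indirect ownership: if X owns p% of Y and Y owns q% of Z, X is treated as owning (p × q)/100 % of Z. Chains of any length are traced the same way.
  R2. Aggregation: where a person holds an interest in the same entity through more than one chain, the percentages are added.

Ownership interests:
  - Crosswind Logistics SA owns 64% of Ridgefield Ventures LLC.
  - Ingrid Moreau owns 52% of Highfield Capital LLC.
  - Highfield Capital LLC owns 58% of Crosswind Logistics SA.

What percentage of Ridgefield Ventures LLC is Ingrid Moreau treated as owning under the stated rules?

Chain via Highfield Capital LLC → Crosswind Logistics SA (R1): 52% × 58% × 64% = 19.3024% of Ridgefield Ventures LLC.

19.3024%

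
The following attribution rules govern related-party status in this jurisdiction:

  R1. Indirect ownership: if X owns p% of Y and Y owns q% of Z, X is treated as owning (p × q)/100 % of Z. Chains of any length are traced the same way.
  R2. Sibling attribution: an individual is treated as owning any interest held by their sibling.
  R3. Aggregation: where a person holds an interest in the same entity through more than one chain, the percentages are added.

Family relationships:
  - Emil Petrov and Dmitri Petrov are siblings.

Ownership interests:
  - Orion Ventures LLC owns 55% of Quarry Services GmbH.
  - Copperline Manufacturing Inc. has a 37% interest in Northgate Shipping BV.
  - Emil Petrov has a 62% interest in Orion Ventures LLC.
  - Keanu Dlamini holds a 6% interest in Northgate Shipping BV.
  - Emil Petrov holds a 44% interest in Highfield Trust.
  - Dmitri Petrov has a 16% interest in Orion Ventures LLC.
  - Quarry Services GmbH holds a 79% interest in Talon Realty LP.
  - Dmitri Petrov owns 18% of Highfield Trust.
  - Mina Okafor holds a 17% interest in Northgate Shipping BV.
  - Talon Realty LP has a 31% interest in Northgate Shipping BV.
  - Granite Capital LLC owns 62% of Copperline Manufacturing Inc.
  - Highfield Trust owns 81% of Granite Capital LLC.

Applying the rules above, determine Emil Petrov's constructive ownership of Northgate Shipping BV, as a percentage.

22.026678%

By sibling attribution (R2), Emil Petrov is treated as also owning Dmitri Petrov's interest in Highfield Trust, giving 44% + 18% = 62%.
By sibling attribution (R2), Emil Petrov is treated as also owning Dmitri Petrov's interest in Orion Ventures LLC, giving 62% + 16% = 78%.
Chain via Highfield Trust → Granite Capital LLC → Copperline Manufacturing Inc. (R1): 62% × 81% × 62% × 37% = 11.520468% of Northgate Shipping BV.
Chain via Orion Ventures LLC → Quarry Services GmbH → Talon Realty LP (R1): 78% × 55% × 79% × 31% = 10.50621% of Northgate Shipping BV.
Aggregating (R3): 11.520468% + 10.50621% = 22.026678%.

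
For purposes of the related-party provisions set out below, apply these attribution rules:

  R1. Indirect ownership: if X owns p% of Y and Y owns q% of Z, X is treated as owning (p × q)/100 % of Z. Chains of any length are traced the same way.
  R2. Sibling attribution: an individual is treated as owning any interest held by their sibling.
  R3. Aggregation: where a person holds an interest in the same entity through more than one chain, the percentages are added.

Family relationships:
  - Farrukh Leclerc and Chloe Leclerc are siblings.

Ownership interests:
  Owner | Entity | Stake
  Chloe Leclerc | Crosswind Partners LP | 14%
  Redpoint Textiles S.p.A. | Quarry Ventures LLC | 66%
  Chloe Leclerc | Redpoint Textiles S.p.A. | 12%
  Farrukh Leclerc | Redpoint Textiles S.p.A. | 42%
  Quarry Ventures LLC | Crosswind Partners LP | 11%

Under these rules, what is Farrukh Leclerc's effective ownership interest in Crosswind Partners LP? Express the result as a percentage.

17.9204%

By sibling attribution (R2), Farrukh Leclerc is treated as also owning Chloe Leclerc's interest in Redpoint Textiles S.p.A, giving 42% + 12% = 54%.
By sibling attribution (R2), Farrukh Leclerc is treated as owning Chloe Leclerc's 14% interest in Crosswind Partners LP.
Chain via Redpoint Textiles S.p.A. → Quarry Ventures LLC (R1): 54% × 66% × 11% = 3.9204% of Crosswind Partners LP.
Direct interest in Crosswind Partners LP: 14%.
Aggregating (R3): 3.9204% + 14% = 17.9204%.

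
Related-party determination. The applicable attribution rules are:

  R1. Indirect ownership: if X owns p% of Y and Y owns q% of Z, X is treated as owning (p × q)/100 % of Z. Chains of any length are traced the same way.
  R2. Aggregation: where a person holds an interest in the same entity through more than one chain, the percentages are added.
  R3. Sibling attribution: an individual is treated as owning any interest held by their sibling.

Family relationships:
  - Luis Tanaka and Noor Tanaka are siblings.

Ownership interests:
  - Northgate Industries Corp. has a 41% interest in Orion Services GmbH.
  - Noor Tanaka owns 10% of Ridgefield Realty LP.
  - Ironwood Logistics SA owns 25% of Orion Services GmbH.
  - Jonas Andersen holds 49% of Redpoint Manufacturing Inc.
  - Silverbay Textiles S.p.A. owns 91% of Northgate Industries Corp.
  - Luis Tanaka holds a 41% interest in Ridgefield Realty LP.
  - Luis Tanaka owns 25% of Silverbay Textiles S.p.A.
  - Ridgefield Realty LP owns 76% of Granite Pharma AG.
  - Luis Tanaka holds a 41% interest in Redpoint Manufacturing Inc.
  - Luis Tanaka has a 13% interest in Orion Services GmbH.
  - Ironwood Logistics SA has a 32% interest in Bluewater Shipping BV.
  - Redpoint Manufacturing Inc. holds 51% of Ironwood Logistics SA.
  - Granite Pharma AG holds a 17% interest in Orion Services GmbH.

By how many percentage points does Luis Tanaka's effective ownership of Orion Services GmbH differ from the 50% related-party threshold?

By sibling attribution (R3), Luis Tanaka is treated as also owning Noor Tanaka's interest in Ridgefield Realty LP, giving 41% + 10% = 51%.
Chain via Redpoint Manufacturing Inc. → Ironwood Logistics SA (R1): 41% × 51% × 25% = 5.2275% of Orion Services GmbH.
Chain via Ridgefield Realty LP → Granite Pharma AG (R1): 51% × 76% × 17% = 6.5892% of Orion Services GmbH.
Chain via Silverbay Textiles S.p.A. → Northgate Industries Corp. (R1): 25% × 91% × 41% = 9.3275% of Orion Services GmbH.
Direct interest in Orion Services GmbH: 13%.
Aggregating (R2): 5.2275% + 6.5892% + 9.3275% + 13% = 34.1442%.
34.1442% falls short of the 50% threshold by 15.8558 percentage points.

15.8558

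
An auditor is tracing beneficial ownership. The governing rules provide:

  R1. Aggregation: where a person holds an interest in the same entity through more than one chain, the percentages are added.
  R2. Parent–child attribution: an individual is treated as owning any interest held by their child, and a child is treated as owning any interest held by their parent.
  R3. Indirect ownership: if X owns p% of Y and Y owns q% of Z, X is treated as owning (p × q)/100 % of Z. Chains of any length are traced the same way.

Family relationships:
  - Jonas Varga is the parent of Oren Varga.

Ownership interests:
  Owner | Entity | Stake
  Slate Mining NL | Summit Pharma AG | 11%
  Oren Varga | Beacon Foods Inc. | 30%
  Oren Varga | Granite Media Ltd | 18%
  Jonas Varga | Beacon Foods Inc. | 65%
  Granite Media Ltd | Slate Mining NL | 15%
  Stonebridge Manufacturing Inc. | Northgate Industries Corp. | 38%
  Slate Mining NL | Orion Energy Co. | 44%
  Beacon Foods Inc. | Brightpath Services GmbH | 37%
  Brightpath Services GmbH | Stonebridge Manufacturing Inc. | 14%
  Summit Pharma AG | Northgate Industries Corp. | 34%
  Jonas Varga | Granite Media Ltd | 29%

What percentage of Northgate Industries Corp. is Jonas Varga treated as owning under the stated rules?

2.13365%

By parent–child attribution (R2), Jonas Varga is treated as also owning Oren Varga's interest in Beacon Foods Inc, giving 65% + 30% = 95%.
By parent–child attribution (R2), Jonas Varga is treated as also owning Oren Varga's interest in Granite Media Ltd, giving 29% + 18% = 47%.
Chain via Beacon Foods Inc. → Brightpath Services GmbH → Stonebridge Manufacturing Inc. (R3): 95% × 37% × 14% × 38% = 1.86998% of Northgate Industries Corp.
Chain via Granite Media Ltd → Slate Mining NL → Summit Pharma AG (R3): 47% × 15% × 11% × 34% = 0.26367% of Northgate Industries Corp.
Aggregating (R1): 1.86998% + 0.26367% = 2.13365%.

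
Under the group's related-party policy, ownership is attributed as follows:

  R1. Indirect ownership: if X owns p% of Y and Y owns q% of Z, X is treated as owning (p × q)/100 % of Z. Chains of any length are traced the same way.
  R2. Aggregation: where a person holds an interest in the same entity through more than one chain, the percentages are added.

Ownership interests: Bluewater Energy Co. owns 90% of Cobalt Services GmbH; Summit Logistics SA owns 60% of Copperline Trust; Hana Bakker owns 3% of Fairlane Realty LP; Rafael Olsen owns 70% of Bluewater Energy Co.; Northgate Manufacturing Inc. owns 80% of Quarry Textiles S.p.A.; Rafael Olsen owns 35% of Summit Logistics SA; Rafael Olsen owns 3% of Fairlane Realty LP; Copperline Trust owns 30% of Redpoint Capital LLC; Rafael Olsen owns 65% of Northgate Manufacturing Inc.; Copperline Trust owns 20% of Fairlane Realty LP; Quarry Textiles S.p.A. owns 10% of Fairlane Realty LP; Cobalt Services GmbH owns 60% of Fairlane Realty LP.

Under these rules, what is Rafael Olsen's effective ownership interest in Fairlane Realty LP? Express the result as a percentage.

50.2%

Chain via Bluewater Energy Co. → Cobalt Services GmbH (R1): 70% × 90% × 60% = 37.8% of Fairlane Realty LP.
Chain via Northgate Manufacturing Inc. → Quarry Textiles S.p.A. (R1): 65% × 80% × 10% = 5.2% of Fairlane Realty LP.
Chain via Summit Logistics SA → Copperline Trust (R1): 35% × 60% × 20% = 4.2% of Fairlane Realty LP.
Direct interest in Fairlane Realty LP: 3%.
Aggregating (R2): 37.8% + 5.2% + 4.2% + 3% = 50.2%.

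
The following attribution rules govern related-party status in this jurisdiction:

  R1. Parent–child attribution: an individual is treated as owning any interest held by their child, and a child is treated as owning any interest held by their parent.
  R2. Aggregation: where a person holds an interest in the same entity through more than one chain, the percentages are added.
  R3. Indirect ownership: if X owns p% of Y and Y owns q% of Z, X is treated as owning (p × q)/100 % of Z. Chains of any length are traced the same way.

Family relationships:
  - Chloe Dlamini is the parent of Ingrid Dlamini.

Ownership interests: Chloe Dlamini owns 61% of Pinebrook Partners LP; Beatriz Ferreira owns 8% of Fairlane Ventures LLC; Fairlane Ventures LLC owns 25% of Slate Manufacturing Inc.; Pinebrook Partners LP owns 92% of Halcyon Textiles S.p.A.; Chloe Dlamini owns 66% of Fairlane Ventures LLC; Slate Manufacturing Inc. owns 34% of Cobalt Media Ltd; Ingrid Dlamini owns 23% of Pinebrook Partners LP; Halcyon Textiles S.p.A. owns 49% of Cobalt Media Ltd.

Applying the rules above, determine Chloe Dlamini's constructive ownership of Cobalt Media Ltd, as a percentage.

By parent–child attribution (R1), Chloe Dlamini is treated as also owning Ingrid Dlamini's interest in Pinebrook Partners LP, giving 61% + 23% = 84%.
Chain via Pinebrook Partners LP → Halcyon Textiles S.p.A. (R3): 84% × 92% × 49% = 37.8672% of Cobalt Media Ltd.
Chain via Fairlane Ventures LLC → Slate Manufacturing Inc. (R3): 66% × 25% × 34% = 5.61% of Cobalt Media Ltd.
Aggregating (R2): 37.8672% + 5.61% = 43.4772%.

43.4772%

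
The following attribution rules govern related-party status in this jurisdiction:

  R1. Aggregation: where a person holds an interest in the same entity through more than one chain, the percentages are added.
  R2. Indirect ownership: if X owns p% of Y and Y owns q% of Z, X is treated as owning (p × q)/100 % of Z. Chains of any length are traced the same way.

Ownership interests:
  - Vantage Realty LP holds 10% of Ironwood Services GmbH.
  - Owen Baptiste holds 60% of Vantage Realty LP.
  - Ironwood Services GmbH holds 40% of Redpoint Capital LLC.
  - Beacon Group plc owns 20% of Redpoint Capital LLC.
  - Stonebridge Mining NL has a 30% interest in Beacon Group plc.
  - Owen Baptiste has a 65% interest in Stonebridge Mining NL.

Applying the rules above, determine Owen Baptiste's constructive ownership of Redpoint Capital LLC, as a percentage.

6.3%

Chain via Vantage Realty LP → Ironwood Services GmbH (R2): 60% × 10% × 40% = 2.4% of Redpoint Capital LLC.
Chain via Stonebridge Mining NL → Beacon Group plc (R2): 65% × 30% × 20% = 3.9% of Redpoint Capital LLC.
Aggregating (R1): 2.4% + 3.9% = 6.3%.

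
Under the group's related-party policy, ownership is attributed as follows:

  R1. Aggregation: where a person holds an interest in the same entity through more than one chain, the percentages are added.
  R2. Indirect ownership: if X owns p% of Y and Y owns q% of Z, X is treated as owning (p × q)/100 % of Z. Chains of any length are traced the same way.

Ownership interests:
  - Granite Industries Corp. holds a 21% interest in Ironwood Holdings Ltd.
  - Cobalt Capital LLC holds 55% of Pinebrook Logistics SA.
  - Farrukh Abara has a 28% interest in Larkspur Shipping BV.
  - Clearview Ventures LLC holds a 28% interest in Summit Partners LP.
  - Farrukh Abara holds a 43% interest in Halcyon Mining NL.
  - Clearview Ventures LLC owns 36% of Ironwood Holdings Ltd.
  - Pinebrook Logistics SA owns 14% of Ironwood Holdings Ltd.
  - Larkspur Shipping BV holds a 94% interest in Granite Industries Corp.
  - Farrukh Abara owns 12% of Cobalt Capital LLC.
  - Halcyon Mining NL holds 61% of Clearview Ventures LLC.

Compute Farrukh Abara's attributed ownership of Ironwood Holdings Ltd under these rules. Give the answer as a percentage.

15.894%

Chain via Cobalt Capital LLC → Pinebrook Logistics SA (R2): 12% × 55% × 14% = 0.924% of Ironwood Holdings Ltd.
Chain via Larkspur Shipping BV → Granite Industries Corp. (R2): 28% × 94% × 21% = 5.5272% of Ironwood Holdings Ltd.
Chain via Halcyon Mining NL → Clearview Ventures LLC (R2): 43% × 61% × 36% = 9.4428% of Ironwood Holdings Ltd.
Aggregating (R1): 0.924% + 5.5272% + 9.4428% = 15.894%.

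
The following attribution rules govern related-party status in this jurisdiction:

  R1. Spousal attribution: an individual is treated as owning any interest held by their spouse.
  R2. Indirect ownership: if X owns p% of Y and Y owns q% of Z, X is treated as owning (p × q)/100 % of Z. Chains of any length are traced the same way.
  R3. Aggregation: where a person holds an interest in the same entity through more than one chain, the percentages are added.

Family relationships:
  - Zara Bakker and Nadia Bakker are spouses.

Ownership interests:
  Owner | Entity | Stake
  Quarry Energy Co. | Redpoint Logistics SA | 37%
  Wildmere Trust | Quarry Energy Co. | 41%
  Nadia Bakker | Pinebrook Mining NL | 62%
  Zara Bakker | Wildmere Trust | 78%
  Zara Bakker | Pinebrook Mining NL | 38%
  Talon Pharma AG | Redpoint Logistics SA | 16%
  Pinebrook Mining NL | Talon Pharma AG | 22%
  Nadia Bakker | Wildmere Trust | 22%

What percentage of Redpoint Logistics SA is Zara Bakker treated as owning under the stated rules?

18.69%

By spousal attribution (R1), Zara Bakker is treated as also owning Nadia Bakker's interest in Pinebrook Mining NL, giving 38% + 62% = 100%.
By spousal attribution (R1), Zara Bakker is treated as also owning Nadia Bakker's interest in Wildmere Trust, giving 78% + 22% = 100%.
Chain via Pinebrook Mining NL → Talon Pharma AG (R2): 100% × 22% × 16% = 3.52% of Redpoint Logistics SA.
Chain via Wildmere Trust → Quarry Energy Co. (R2): 100% × 41% × 37% = 15.17% of Redpoint Logistics SA.
Aggregating (R3): 3.52% + 15.17% = 18.69%.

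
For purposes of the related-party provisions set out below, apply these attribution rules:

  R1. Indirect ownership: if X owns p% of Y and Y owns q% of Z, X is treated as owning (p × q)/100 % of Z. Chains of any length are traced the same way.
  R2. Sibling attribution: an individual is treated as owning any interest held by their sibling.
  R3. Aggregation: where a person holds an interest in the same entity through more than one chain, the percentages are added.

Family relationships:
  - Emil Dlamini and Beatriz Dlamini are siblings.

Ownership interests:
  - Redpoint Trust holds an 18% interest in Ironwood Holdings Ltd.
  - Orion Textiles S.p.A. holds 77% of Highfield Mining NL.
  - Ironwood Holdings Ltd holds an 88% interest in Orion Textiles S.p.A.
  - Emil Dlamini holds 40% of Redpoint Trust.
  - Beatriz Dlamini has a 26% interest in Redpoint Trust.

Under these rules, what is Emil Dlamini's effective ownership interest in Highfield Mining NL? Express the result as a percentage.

8.049888%

By sibling attribution (R2), Emil Dlamini is treated as also owning Beatriz Dlamini's interest in Redpoint Trust, giving 40% + 26% = 66%.
Chain via Redpoint Trust → Ironwood Holdings Ltd → Orion Textiles S.p.A. (R1): 66% × 18% × 88% × 77% = 8.049888% of Highfield Mining NL.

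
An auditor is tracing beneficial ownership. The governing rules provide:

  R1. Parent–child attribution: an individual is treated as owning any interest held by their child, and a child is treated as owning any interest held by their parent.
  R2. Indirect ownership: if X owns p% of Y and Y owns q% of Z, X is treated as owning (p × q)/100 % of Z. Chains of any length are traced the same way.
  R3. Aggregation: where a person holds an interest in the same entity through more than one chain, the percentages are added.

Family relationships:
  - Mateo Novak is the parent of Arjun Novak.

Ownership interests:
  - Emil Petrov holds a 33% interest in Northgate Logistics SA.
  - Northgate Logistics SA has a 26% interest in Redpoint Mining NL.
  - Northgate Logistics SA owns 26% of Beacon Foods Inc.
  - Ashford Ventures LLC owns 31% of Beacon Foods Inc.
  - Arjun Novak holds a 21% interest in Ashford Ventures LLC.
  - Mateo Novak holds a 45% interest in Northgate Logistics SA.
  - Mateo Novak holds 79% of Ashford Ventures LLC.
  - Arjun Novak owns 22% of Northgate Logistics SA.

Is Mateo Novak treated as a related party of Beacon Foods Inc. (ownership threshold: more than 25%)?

By parent–child attribution (R1), Mateo Novak is treated as also owning Arjun Novak's interest in Ashford Ventures LLC, giving 79% + 21% = 100%.
By parent–child attribution (R1), Mateo Novak is treated as also owning Arjun Novak's interest in Northgate Logistics SA, giving 45% + 22% = 67%.
Chain via Ashford Ventures LLC (R2): 100% × 31% = 31% of Beacon Foods Inc.
Chain via Northgate Logistics SA (R2): 67% × 26% = 17.42% of Beacon Foods Inc.
Aggregating (R3): 31% + 17.42% = 48.42%.
48.42% exceeds the 25% threshold, so Mateo is a related party to Beacon Foods Inc.

Yes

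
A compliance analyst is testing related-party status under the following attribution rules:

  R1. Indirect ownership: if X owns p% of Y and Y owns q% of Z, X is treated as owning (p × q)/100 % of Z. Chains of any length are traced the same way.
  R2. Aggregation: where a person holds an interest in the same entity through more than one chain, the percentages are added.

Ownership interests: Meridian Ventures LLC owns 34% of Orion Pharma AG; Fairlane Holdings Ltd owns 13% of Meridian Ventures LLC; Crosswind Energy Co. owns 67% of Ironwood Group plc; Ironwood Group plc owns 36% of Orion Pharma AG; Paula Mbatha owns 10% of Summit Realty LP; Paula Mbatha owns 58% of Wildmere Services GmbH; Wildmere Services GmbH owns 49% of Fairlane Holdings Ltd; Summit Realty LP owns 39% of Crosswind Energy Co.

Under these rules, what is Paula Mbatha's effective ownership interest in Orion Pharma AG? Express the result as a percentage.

Chain via Wildmere Services GmbH → Fairlane Holdings Ltd → Meridian Ventures LLC (R1): 58% × 49% × 13% × 34% = 1.256164% of Orion Pharma AG.
Chain via Summit Realty LP → Crosswind Energy Co. → Ironwood Group plc (R1): 10% × 39% × 67% × 36% = 0.94068% of Orion Pharma AG.
Aggregating (R2): 1.256164% + 0.94068% = 2.196844%.

2.196844%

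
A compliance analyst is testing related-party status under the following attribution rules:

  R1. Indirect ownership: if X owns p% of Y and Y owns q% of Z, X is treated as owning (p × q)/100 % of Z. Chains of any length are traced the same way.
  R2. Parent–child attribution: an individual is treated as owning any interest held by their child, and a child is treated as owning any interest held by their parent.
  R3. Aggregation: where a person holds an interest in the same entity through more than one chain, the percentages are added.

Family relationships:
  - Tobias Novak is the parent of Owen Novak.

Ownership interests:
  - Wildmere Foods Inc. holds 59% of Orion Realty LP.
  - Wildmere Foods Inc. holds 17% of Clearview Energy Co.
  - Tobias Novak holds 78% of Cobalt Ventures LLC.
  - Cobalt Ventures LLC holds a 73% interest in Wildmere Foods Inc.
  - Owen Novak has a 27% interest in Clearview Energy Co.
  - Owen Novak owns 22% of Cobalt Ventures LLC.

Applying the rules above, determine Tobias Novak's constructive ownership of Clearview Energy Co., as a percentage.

39.41%

By parent–child attribution (R2), Tobias Novak is treated as also owning Owen Novak's interest in Cobalt Ventures LLC, giving 78% + 22% = 100%.
By parent–child attribution (R2), Tobias Novak is treated as owning Owen Novak's 27% interest in Clearview Energy Co.
Chain via Cobalt Ventures LLC → Wildmere Foods Inc. (R1): 100% × 73% × 17% = 12.41% of Clearview Energy Co.
Direct interest in Clearview Energy Co: 27%.
Aggregating (R3): 12.41% + 27% = 39.41%.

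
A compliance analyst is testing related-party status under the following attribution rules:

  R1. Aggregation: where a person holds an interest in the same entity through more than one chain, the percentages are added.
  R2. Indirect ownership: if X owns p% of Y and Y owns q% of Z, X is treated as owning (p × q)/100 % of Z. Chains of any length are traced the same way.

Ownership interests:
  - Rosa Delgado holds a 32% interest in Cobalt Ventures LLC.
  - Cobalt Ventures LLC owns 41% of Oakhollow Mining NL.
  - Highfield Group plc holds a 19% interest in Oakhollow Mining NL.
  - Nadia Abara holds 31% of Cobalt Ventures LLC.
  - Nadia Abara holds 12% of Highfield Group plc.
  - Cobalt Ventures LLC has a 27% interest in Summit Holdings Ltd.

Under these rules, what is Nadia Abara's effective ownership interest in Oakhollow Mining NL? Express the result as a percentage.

Chain via Highfield Group plc (R2): 12% × 19% = 2.28% of Oakhollow Mining NL.
Chain via Cobalt Ventures LLC (R2): 31% × 41% = 12.71% of Oakhollow Mining NL.
Aggregating (R1): 2.28% + 12.71% = 14.99%.

14.99%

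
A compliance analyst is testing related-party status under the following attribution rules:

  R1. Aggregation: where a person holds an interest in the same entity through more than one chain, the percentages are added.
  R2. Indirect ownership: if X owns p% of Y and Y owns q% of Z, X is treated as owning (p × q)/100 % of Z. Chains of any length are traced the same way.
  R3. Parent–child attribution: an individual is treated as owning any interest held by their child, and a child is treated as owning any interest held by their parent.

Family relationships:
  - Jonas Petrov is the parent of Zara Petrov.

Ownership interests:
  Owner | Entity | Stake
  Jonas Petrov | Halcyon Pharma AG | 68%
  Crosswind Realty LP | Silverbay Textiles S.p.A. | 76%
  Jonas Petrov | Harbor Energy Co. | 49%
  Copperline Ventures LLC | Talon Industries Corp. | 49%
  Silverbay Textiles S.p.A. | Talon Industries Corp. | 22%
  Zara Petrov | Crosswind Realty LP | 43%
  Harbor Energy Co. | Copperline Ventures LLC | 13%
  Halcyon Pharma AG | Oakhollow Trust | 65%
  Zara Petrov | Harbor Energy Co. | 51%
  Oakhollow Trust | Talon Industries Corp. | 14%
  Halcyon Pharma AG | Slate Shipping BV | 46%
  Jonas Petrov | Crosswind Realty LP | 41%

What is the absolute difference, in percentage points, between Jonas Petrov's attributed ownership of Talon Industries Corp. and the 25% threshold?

By parent–child attribution (R3), Jonas Petrov is treated as also owning Zara Petrov's interest in Crosswind Realty LP, giving 41% + 43% = 84%.
By parent–child attribution (R3), Jonas Petrov is treated as also owning Zara Petrov's interest in Harbor Energy Co, giving 49% + 51% = 100%.
Chain via Crosswind Realty LP → Silverbay Textiles S.p.A. (R2): 84% × 76% × 22% = 14.0448% of Talon Industries Corp.
Chain via Halcyon Pharma AG → Oakhollow Trust (R2): 68% × 65% × 14% = 6.188% of Talon Industries Corp.
Chain via Harbor Energy Co. → Copperline Ventures LLC (R2): 100% × 13% × 49% = 6.37% of Talon Industries Corp.
Aggregating (R1): 14.0448% + 6.188% + 6.37% = 26.6028%.
26.6028% exceeds the 25% threshold by 1.6028 percentage points.

1.6028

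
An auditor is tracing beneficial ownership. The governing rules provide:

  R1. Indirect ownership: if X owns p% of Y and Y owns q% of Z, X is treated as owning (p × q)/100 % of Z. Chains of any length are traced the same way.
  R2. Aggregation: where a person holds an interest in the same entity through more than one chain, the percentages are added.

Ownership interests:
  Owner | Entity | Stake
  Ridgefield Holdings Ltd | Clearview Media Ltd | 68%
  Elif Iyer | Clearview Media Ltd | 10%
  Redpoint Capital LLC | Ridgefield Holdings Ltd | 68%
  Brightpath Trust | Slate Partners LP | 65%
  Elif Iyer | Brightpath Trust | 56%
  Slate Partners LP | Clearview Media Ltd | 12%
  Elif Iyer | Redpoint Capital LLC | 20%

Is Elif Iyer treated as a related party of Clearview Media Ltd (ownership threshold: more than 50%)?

Chain via Redpoint Capital LLC → Ridgefield Holdings Ltd (R1): 20% × 68% × 68% = 9.248% of Clearview Media Ltd.
Chain via Brightpath Trust → Slate Partners LP (R1): 56% × 65% × 12% = 4.368% of Clearview Media Ltd.
Direct interest in Clearview Media Ltd: 10%.
Aggregating (R2): 9.248% + 4.368% + 10% = 23.616%.
23.616% does not exceed the 50% threshold, so Elif is not a related party to Clearview Media Ltd.

No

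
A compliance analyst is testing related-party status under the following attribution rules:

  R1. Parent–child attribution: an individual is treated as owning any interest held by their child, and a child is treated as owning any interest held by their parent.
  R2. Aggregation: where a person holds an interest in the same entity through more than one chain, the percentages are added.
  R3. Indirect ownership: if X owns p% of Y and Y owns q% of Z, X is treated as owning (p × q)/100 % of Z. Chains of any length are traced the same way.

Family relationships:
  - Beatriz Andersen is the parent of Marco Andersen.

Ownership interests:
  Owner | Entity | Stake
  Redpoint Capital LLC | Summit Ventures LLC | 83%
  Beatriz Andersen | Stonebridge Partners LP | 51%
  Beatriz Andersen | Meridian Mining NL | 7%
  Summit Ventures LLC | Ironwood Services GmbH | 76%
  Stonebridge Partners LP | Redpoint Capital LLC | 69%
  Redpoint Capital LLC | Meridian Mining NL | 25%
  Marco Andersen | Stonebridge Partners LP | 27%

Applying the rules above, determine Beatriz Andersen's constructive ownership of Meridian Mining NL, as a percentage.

By parent–child attribution (R1), Beatriz Andersen is treated as also owning Marco Andersen's interest in Stonebridge Partners LP, giving 51% + 27% = 78%.
Chain via Stonebridge Partners LP → Redpoint Capital LLC (R3): 78% × 69% × 25% = 13.455% of Meridian Mining NL.
Direct interest in Meridian Mining NL: 7%.
Aggregating (R2): 13.455% + 7% = 20.455%.

20.455%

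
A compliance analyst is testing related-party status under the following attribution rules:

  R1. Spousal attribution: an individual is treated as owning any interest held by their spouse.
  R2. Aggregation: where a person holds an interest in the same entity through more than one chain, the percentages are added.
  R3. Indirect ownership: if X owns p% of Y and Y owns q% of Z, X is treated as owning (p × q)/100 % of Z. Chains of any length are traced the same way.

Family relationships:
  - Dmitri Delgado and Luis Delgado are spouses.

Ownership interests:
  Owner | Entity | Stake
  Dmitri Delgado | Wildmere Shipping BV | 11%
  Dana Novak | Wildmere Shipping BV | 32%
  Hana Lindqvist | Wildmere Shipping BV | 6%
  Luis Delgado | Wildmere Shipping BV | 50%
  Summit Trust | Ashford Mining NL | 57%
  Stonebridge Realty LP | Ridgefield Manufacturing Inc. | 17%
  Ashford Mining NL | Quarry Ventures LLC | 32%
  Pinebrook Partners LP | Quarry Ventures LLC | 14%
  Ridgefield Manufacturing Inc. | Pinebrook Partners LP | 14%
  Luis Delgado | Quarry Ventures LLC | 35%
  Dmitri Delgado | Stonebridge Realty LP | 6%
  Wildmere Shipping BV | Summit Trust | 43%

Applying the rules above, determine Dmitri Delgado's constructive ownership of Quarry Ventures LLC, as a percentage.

39.804344%

By spousal attribution (R1), Dmitri Delgado is treated as also owning Luis Delgado's interest in Wildmere Shipping BV, giving 11% + 50% = 61%.
By spousal attribution (R1), Dmitri Delgado is treated as owning Luis Delgado's 35% interest in Quarry Ventures LLC.
Chain via Wildmere Shipping BV → Summit Trust → Ashford Mining NL (R3): 61% × 43% × 57% × 32% = 4.784352% of Quarry Ventures LLC.
Chain via Stonebridge Realty LP → Ridgefield Manufacturing Inc. → Pinebrook Partners LP (R3): 6% × 17% × 14% × 14% = 0.019992% of Quarry Ventures LLC.
Direct interest in Quarry Ventures LLC: 35%.
Aggregating (R2): 4.784352% + 0.019992% + 35% = 39.804344%.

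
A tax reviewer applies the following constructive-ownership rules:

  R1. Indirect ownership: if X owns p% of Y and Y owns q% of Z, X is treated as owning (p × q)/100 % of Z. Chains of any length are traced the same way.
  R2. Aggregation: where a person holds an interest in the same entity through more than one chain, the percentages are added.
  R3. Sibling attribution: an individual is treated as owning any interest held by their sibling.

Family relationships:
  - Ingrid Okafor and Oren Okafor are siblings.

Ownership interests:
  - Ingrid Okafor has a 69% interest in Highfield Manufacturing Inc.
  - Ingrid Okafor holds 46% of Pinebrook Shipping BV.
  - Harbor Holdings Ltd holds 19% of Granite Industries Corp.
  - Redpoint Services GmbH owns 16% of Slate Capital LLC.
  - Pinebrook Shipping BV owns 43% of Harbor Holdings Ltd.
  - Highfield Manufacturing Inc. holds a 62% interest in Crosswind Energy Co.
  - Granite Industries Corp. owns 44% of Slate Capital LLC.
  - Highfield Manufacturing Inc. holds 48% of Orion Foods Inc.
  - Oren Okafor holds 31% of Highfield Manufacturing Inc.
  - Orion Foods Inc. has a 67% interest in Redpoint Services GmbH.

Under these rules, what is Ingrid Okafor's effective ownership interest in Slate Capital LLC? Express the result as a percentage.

6.799208%

By sibling attribution (R3), Ingrid Okafor is treated as also owning Oren Okafor's interest in Highfield Manufacturing Inc, giving 69% + 31% = 100%.
Chain via Pinebrook Shipping BV → Harbor Holdings Ltd → Granite Industries Corp. (R1): 46% × 43% × 19% × 44% = 1.653608% of Slate Capital LLC.
Chain via Highfield Manufacturing Inc. → Orion Foods Inc. → Redpoint Services GmbH (R1): 100% × 48% × 67% × 16% = 5.1456% of Slate Capital LLC.
Aggregating (R2): 1.653608% + 5.1456% = 6.799208%.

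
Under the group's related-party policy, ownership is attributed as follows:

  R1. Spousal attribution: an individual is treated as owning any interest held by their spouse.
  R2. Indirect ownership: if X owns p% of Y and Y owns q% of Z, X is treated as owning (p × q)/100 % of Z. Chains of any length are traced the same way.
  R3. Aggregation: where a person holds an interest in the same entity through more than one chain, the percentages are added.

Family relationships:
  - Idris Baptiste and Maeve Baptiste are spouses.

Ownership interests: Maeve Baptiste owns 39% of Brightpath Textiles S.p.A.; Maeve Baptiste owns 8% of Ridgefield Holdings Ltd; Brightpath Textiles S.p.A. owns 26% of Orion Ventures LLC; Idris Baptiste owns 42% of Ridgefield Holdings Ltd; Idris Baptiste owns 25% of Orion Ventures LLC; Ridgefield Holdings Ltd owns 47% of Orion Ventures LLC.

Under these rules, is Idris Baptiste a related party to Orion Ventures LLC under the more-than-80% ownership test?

By spousal attribution (R1), Idris Baptiste is treated as also owning Maeve Baptiste's interest in Ridgefield Holdings Ltd, giving 42% + 8% = 50%.
By spousal attribution (R1), Idris Baptiste is treated as owning Maeve Baptiste's 39% interest in Brightpath Textiles S.p.A.
Chain via Ridgefield Holdings Ltd (R2): 50% × 47% = 23.5% of Orion Ventures LLC.
Direct interest in Orion Ventures LLC: 25%.
Chain via Brightpath Textiles S.p.A. (R2): 39% × 26% = 10.14% of Orion Ventures LLC.
Aggregating (R3): 23.5% + 25% + 10.14% = 58.64%.
58.64% does not exceed the 80% threshold, so Idris is not a related party to Orion Ventures LLC.

No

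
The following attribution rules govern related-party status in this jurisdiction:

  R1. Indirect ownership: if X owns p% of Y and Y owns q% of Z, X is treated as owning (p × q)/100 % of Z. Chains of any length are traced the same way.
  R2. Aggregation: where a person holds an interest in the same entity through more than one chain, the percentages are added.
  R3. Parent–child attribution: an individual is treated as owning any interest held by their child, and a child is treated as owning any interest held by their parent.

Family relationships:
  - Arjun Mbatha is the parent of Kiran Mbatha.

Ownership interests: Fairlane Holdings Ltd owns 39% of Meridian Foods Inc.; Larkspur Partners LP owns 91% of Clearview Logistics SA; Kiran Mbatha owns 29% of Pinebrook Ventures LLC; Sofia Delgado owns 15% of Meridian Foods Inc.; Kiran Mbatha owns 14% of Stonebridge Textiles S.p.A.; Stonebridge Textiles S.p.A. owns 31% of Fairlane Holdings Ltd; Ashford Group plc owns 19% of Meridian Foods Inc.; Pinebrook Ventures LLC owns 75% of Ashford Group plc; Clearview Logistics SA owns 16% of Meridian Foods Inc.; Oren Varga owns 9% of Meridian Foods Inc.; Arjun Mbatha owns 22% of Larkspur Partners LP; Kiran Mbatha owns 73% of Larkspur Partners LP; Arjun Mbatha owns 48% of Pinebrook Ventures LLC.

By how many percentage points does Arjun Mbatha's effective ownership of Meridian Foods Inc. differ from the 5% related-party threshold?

21.4971

By parent–child attribution (R3), Arjun Mbatha is treated as also owning Kiran Mbatha's interest in Larkspur Partners LP, giving 22% + 73% = 95%.
By parent–child attribution (R3), Arjun Mbatha is treated as also owning Kiran Mbatha's interest in Pinebrook Ventures LLC, giving 48% + 29% = 77%.
By parent–child attribution (R3), Arjun Mbatha is treated as owning Kiran Mbatha's 14% interest in Stonebridge Textiles S.p.A.
Chain via Larkspur Partners LP → Clearview Logistics SA (R1): 95% × 91% × 16% = 13.832% of Meridian Foods Inc.
Chain via Pinebrook Ventures LLC → Ashford Group plc (R1): 77% × 75% × 19% = 10.9725% of Meridian Foods Inc.
Chain via Stonebridge Textiles S.p.A. → Fairlane Holdings Ltd (R1): 14% × 31% × 39% = 1.6926% of Meridian Foods Inc.
Aggregating (R2): 13.832% + 10.9725% + 1.6926% = 26.4971%.
26.4971% exceeds the 5% threshold by 21.4971 percentage points.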